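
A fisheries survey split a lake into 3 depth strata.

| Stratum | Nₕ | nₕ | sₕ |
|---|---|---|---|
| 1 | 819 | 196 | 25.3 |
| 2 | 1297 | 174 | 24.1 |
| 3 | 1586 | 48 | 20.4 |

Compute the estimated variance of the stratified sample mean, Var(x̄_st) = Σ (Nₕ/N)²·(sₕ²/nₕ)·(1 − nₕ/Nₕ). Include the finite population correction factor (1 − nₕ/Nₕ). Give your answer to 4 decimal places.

2.0195

N = 3702. Term for each stratum: Wₕ²sₕ²/nₕ·(1−nₕ/Nₕ).
Var(x̄_st) = 0.1215861 + 0.3547576 + 1.5431416 = 2.0194854 → 2.0195.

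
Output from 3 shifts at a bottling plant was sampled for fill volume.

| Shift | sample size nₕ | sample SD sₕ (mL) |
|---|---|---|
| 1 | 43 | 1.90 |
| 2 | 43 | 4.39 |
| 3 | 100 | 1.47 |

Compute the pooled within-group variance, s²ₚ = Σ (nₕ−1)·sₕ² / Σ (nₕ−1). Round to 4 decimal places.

6.4206

1: (43−1)·1.90² = 42·3.61 = 151.62
2: (43−1)·4.39² = 42·19.2721 = 809.4282
3: (100−1)·1.47² = 99·2.1609 = 213.9291
Numerator = 1174.9773; denominator = Σ(nₕ−1) = 183.
s²ₚ = 1174.9773/183 = 6.420641... → 6.4206.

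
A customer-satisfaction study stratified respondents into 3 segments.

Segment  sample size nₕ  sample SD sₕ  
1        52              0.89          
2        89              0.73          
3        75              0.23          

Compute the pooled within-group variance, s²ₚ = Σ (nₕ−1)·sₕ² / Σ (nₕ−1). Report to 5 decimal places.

1: (52−1)·0.89² = 51·0.7921 = 40.3971
2: (89−1)·0.73² = 88·0.5329 = 46.8952
3: (75−1)·0.23² = 74·0.0529 = 3.9146
Numerator = 91.2069; denominator = Σ(nₕ−1) = 213.
s²ₚ = 91.2069/213 = 0.4282014... → 0.42820.

0.42820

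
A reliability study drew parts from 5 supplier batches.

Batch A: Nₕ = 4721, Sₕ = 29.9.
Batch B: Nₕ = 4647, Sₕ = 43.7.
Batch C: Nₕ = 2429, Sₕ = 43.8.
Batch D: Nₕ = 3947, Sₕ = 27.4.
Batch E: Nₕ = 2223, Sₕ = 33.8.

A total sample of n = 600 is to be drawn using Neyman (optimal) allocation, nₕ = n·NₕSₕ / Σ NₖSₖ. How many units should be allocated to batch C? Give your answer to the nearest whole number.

101

Σ NₕSₕ = 4721·29.9 + 4647·43.7 + 2429·43.8 + 3947·27.4 + 2223·33.8 = 633907.2.
Share for C: 106390.2/633907.2 = 0.16783.
n_C = 600 × 0.16783 = 100.699... → 101.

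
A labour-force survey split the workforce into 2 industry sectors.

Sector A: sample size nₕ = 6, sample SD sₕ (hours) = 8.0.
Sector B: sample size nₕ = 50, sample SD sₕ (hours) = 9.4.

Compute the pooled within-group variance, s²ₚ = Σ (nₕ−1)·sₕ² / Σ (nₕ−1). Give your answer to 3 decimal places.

86.104

Degrees of freedom: 5 + 49 = 54.
Σ(nₕ−1)sₕ² = 5·64 + 49·88.36 = 4649.64.
s²ₚ = 4649.64 / 54 = 86.10444... → 86.104.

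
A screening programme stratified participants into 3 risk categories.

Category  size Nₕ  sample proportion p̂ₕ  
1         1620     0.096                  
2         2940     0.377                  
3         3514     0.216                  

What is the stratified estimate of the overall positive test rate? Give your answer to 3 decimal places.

Wₕ = Nₕ/N with N = 8074: 0.2006, 0.3641, 0.4352.
p̂_st = 0.2006·0.096 + 0.3641·0.377 + 0.4352·0.216 ≈ 0.25055... → 0.251.

0.251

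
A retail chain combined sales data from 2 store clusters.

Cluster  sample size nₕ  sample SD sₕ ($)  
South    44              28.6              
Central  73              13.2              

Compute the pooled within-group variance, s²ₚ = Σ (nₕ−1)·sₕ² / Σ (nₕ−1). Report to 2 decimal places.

Degrees of freedom: 43 + 72 = 115.
Σ(nₕ−1)sₕ² = 43·817.96 + 72·174.24 = 47717.56.
s²ₚ = 47717.56 / 115 = 414.9353... → 414.94.

414.94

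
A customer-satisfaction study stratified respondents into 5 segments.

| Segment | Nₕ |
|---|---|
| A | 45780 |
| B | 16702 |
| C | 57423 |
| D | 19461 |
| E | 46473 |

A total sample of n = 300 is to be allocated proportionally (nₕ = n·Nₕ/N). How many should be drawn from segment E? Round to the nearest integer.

75

Share of segment E = 46473/185839 = 0.25007.
Allocate 300 × 0.25007 = 75.021... → 75.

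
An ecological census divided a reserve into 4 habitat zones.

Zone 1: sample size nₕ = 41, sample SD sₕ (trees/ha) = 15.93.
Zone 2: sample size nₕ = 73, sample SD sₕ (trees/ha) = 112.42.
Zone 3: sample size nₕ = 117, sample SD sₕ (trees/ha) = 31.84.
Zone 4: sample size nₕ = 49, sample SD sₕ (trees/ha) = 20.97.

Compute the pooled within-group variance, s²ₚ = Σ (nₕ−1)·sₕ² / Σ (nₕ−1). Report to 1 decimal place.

3836.3

Degrees of freedom: 40 + 72 + 116 + 48 = 276.
Σ(nₕ−1)sₕ² = 40·253.7649 + 72·12638.2564 + 116·1013.7856 + 48·439.7409 = 1058811.7496.
s²ₚ = 1058811.7496 / 276 = 3836.274... → 3836.3.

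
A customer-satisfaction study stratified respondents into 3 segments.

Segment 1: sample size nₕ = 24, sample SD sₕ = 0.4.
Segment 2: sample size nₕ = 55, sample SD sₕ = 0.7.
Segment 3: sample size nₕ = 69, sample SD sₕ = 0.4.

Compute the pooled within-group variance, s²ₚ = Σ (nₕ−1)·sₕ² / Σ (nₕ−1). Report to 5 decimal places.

0.28290

Degrees of freedom: 23 + 54 + 68 = 145.
Σ(nₕ−1)sₕ² = 23·0.16 + 54·0.49 + 68·0.16 = 41.02.
s²ₚ = 41.02 / 145 = 0.2828966... → 0.28290.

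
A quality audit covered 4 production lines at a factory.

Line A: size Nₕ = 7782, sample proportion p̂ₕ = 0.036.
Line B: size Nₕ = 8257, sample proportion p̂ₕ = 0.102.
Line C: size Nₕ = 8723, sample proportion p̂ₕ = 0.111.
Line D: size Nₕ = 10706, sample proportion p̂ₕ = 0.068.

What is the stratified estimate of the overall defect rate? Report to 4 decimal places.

0.0795

N = 7782 + 8257 + 8723 + 10706 = 35468.
Overall proportion = Σ (Nₕ/N)·p̂ₕ.
Σ Nₕp̂ₕ = 280.152 + 842.214 + 968.253 + 728.008 = 2818.627.
2818.627 / 35468 = 0.079470... → 0.0795.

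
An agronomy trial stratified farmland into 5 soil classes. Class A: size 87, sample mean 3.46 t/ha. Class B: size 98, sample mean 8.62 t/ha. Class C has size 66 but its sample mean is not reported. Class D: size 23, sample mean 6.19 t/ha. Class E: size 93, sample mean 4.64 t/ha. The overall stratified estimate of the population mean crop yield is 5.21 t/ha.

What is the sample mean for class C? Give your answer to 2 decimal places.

2.92

Σ Nₕx̄ₕ = N·μ, so 66·x̄_C = 367·5.21 − (87·3.46 + 98·8.62 + 23·6.19 + 93·4.64).
= 1912.07 − 1719.67 = 192.4.
x̄_C = 192.4 / 66 = 2.9152... → 2.92.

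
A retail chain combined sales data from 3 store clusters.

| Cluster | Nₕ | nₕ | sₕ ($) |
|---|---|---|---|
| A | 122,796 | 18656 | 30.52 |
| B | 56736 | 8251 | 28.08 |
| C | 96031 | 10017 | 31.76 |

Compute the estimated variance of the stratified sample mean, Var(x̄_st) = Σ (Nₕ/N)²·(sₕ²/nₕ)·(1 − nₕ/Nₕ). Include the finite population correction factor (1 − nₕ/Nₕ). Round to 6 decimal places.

N = 275563; Wₕ = Nₕ/N.
cluster A: (122796/275563)²·30.52²/18656·(1 − 18656/122796) = 0.008408345
cluster B: (56736/275563)²·28.08²/8251·(1 − 8251/56736) = 0.003461879
cluster C: (96031/275563)²·31.76²/10017·(1 − 10017/96031) = 0.010953732
Sum = 0.022823956 → 0.022824.

0.022824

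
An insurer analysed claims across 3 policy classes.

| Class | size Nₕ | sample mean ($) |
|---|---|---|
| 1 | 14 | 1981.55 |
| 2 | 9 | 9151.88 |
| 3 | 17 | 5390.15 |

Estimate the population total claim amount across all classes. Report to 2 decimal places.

1: 14·1981.55 = 27741.7
2: 9·9151.88 = 82366.92
3: 17·5390.15 = 91632.55
τ̂ = Σ Nₕx̄ₕ = 201741.17.

201741.17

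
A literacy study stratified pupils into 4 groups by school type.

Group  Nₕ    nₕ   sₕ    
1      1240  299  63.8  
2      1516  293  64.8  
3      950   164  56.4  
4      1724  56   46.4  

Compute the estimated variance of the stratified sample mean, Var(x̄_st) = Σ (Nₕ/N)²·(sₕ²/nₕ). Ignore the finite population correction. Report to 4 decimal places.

N = 5430. Term for each stratum: Wₕ²sₕ²/nₕ.
Var(x̄_st) = 0.7099273 + 1.1170719 + 0.5936930 + 3.8754559 = 6.2961481 → 6.2961.

6.2961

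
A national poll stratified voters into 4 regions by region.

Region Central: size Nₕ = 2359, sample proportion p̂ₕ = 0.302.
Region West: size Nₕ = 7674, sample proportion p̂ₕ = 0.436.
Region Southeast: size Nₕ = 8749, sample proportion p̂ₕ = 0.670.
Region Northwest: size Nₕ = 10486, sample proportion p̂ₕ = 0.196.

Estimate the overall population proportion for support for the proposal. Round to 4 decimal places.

N = 2359 + 7674 + 8749 + 10486 = 29268.
Overall proportion = Σ (Nₕ/N)·p̂ₕ.
Σ Nₕp̂ₕ = 712.418 + 3345.864 + 5861.83 + 2055.256 = 11975.368.
11975.368 / 29268 = 0.409162... → 0.4092.

0.4092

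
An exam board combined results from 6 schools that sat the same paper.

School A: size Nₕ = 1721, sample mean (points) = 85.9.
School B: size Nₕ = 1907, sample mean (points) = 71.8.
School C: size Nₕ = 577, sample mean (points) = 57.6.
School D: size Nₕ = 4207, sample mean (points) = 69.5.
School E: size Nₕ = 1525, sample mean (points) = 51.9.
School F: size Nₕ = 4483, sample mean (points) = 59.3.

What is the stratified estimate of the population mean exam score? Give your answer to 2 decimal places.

66.25

N = 14420; weights Wₕ = Nₕ/N = (0.1193, 0.1322, 0.0400, 0.2917, 0.1058, 0.3109).
x̄_st = Σ Wₕ·x̄ₕ = 0.1193·85.9 + 0.1322·71.8 + 0.0400·57.6 + 0.2917·69.5 + 0.1058·51.9 + 0.3109·59.3 ≈ 66.2530...
→ 66.25.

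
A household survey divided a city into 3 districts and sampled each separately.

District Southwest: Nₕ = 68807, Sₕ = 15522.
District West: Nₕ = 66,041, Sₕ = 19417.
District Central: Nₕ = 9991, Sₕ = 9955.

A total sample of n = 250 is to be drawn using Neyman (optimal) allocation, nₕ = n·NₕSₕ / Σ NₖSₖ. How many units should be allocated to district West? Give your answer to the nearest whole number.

131

Southwest: NₕSₕ = 68807·15522 = 1068022254
West: NₕSₕ = 66041·19417 = 1282318097
Central: NₕSₕ = 9991·9955 = 99460405
Σ NₕSₕ = 2449800756.
n_West = 250·1282318097/2449800756 = 130.859... → 131.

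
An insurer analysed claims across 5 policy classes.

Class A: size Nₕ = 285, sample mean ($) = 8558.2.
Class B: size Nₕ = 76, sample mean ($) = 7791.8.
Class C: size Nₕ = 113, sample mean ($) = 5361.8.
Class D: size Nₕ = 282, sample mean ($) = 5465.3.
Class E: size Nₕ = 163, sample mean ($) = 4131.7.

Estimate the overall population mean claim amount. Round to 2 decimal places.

6367.60

x̄_st = (Σ Nₕx̄ₕ) / (Σ Nₕ) = (285·8558.2 + 76·7791.8 + 113·5361.8 + 282·5465.3 + 163·4131.7) / 919
= 5851828.9 / 919 = 6367.6049... → 6367.60.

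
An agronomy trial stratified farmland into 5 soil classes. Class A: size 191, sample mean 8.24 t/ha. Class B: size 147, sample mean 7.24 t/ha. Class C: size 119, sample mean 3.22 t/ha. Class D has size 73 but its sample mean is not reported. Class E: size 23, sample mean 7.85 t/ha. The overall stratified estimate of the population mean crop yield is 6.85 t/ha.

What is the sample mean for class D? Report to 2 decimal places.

N = 191 + 147 + 119 + 73 + 23 = 553.
Overall total = μ·N = 6.85·553 = 3788.05.
Subtract the known strata: 191·8.24 + 147·7.24 + 119·3.22 + 23·7.85 = 3201.85.
Remaining total for class D: 3788.05 − 3201.85 = 586.2.
Divide by its size: 586.2 / 73 = 8.0301... → 8.03.

8.03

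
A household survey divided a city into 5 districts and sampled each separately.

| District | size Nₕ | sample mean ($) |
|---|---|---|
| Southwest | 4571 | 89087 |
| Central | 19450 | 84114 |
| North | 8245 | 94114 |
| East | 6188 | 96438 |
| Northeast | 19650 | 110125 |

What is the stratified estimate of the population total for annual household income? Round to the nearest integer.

Southwest: 4571·89087 = 407216677
Central: 19450·84114 = 1636017300
North: 8245·94114 = 775969930
East: 6188·96438 = 596758344
Northeast: 19650·110125 = 2163956250
τ̂ = Σ Nₕx̄ₕ = 5579918501.

5579918501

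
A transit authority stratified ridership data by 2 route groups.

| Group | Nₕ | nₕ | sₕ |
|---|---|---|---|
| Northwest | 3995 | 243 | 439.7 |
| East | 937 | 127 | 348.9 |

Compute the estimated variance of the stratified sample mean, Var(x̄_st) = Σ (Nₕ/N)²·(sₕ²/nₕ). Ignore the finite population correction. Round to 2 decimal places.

556.62

N = 4932; Wₕ = Nₕ/N.
group Northwest: (3995/4932)²·439.7²/243 = 522.02835
group East: (937/4932)²·348.9²/127 = 34.59643
Sum = 556.62478 → 556.62.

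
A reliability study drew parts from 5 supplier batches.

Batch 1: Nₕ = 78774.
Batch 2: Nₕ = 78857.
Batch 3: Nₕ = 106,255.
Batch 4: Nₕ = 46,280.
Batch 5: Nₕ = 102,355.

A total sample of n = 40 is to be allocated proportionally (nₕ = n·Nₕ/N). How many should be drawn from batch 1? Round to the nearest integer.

8

Share of batch 1 = 78774/412521 = 0.19096.
Allocate 40 × 0.19096 = 7.638... → 8.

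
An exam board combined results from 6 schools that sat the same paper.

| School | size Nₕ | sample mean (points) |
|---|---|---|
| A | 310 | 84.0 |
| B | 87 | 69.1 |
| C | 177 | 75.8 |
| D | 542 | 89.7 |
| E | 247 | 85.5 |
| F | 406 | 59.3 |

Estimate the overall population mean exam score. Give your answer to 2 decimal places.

78.73

N = 310 + 87 + 177 + 542 + 247 + 406 = 1769.
Overall mean = Σ (Nₕ/N)·x̄ₕ — weight by population share, not a simple average.
Σ Nₕx̄ₕ = 310·84.0 + 87·69.1 + 177·75.8 + 542·89.7 + 247·85.5 + 406·59.3 = 26040 + 6011.7 + 13416.6 + 48617.4 + 21118.5 + 24075.8 = 139280.
Divide by N: 139280 / 1769 = 78.7337... → 78.73.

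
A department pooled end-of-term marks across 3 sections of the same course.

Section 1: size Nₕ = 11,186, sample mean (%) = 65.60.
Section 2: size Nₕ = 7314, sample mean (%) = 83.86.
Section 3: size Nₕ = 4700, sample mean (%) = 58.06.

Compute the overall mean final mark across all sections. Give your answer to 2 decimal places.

N = 23200; weights Wₕ = Nₕ/N = (0.4822, 0.3153, 0.2026).
x̄_st = Σ Wₕ·x̄ₕ = 0.4822·65.60 + 0.3153·83.86 + 0.2026·58.06 ≈ 69.8291...
→ 69.83.

69.83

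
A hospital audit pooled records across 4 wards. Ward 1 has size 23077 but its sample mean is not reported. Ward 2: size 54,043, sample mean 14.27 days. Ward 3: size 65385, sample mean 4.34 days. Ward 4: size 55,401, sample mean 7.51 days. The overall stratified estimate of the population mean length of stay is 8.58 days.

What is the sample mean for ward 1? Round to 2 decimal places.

N = 23077 + 54043 + 65385 + 55401 = 197906.
Overall total = μ·N = 8.58·197906 = 1698033.48.
Subtract the known strata: 54043·14.27 + 65385·4.34 + 55401·7.51 = 1471026.02.
Remaining total for ward 1: 1698033.48 − 1471026.02 = 227007.46.
Divide by its size: 227007.46 / 23077 = 9.8370... → 9.84.

9.84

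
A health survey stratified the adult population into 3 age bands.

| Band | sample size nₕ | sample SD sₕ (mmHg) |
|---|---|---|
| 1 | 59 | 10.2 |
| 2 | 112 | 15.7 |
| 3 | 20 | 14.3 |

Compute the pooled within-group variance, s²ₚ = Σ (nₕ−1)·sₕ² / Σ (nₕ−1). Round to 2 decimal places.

198.30

1: (59−1)·10.2² = 58·104.04 = 6034.32
2: (112−1)·15.7² = 111·246.49 = 27360.39
3: (20−1)·14.3² = 19·204.49 = 3885.31
Numerator = 37280.02; denominator = Σ(nₕ−1) = 188.
s²ₚ = 37280.02/188 = 198.2980... → 198.30.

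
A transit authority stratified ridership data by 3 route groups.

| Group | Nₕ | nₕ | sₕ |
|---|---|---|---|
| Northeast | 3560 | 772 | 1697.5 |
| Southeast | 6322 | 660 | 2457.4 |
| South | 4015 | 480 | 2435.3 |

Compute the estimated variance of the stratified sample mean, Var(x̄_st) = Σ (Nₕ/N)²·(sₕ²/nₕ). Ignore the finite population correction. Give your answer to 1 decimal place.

3169.8

N = 13897. Term for each stratum: Wₕ²sₕ²/nₕ.
Var(x̄_st) = 244.9402 + 1893.5407 + 1031.3182 = 3169.7991 → 3169.8.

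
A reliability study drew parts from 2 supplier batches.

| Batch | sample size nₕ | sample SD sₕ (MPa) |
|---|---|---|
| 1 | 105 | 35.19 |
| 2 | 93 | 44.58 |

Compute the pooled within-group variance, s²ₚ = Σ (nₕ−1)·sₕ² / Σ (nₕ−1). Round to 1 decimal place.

1: (105−1)·35.19² = 104·1238.3361 = 128786.9544
2: (93−1)·44.58² = 92·1987.3764 = 182838.6288
Numerator = 311625.5832; denominator = Σ(nₕ−1) = 196.
s²ₚ = 311625.5832/196 = 1589.926... → 1589.9.

1589.9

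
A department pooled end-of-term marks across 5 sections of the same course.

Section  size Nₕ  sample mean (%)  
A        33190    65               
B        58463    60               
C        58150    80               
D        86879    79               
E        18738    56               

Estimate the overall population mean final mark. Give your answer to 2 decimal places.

N = 33190 + 58463 + 58150 + 86879 + 18738 = 255420.
Weight each subgroup mean by Nₕ/N and sum.
Σ Nₕx̄ₕ = 33190·65 + 58463·60 + 58150·80 + 86879·79 + 18738·56 = 2157350 + 3507780 + 4652000 + 6863441 + 1049328 = 18229899.
Divide by N: 18229899 / 255420 = 71.3722... → 71.37.

71.37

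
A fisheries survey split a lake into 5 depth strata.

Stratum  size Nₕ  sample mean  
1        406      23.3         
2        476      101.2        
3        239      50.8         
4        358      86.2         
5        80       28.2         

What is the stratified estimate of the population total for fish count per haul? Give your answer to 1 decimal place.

Population total = Σ Nₕ·x̄ₕ (each stratum's size times its mean).
406·23.3 + 476·101.2 + 239·50.8 + 358·86.2 + 80·28.2 = 9459.8 + 48171.2 + 12141.2 + 30859.6 + 2256 = 102887.8.

102887.8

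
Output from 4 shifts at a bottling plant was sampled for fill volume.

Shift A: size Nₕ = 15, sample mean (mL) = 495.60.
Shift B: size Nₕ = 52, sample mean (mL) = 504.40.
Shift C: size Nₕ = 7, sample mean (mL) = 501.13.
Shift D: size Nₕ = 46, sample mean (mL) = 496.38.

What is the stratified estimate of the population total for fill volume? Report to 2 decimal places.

60004.19

A: 15·495.60 = 7434
B: 52·504.40 = 26228.8
C: 7·501.13 = 3507.91
D: 46·496.38 = 22833.48
τ̂ = Σ Nₕx̄ₕ = 60004.19.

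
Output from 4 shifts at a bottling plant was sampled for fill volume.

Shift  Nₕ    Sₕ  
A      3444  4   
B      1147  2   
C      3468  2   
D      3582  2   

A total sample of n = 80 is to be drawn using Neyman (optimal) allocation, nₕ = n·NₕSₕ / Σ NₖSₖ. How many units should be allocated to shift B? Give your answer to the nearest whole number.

Σ NₕSₕ = 3444·4 + 1147·2 + 3468·2 + 3582·2 = 30170.
Share for B: 2294/30170 = 0.07604.
n_B = 80 × 0.07604 = 6.083... → 6.

6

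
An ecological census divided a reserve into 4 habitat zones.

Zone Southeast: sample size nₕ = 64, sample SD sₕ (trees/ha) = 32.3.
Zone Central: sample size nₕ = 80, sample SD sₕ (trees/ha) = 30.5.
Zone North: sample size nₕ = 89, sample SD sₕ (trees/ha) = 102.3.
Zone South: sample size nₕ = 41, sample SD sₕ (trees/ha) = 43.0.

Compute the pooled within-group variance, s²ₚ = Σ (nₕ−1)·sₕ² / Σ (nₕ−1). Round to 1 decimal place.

Degrees of freedom: 63 + 79 + 88 + 40 = 270.
Σ(nₕ−1)sₕ² = 63·1043.29 + 79·930.25 + 88·10465.29 + 40·1849 = 1134122.54.
s²ₚ = 1134122.54 / 270 = 4200.454... → 4200.5.

4200.5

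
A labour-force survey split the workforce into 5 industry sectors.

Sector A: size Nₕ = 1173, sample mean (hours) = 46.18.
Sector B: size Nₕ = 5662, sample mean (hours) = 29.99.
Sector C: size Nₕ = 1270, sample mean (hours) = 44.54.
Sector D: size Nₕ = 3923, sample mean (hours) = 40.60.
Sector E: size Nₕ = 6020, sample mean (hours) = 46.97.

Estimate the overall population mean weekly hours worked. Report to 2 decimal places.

40.04

N = 1173 + 5662 + 1270 + 3923 + 6020 = 18048.
Weight each subgroup mean by Nₕ/N and sum.
Σ Nₕx̄ₕ = 1173·46.18 + 5662·29.99 + 1270·44.54 + 3923·40.60 + 6020·46.97 = 54169.14 + 169803.38 + 56565.8 + 159273.8 + 282759.4 = 722571.52.
Divide by N: 722571.52 / 18048 = 40.0361... → 40.04.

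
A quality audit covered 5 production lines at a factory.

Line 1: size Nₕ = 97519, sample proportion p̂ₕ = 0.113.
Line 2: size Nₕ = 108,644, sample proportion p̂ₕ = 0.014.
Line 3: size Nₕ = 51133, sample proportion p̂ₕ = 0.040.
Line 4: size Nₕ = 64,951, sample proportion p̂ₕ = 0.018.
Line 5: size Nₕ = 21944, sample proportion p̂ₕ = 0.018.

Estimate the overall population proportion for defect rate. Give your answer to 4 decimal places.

N = 97519 + 108644 + 51133 + 64951 + 21944 = 344191.
Overall proportion = Σ (Nₕ/N)·p̂ₕ.
Σ Nₕp̂ₕ = 11019.647 + 1521.016 + 2045.32 + 1169.118 + 394.992 = 16150.093.
16150.093 / 344191 = 0.046922... → 0.0469.

0.0469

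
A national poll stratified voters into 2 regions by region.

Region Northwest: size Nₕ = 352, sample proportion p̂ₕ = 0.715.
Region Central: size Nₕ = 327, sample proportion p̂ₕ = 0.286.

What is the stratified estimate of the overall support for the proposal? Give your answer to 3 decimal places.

0.508

N = 352 + 327 = 679.
Overall proportion = Σ (Nₕ/N)·p̂ₕ.
Σ Nₕp̂ₕ = 251.68 + 93.522 = 345.202.
345.202 / 679 = 0.50840... → 0.508.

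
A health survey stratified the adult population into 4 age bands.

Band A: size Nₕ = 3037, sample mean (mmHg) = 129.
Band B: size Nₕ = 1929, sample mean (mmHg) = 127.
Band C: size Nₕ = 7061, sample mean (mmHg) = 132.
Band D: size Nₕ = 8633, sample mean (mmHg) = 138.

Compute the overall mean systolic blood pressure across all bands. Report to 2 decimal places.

N = 3037 + 1929 + 7061 + 8633 = 20660.
Weight each subgroup mean by Nₕ/N and sum.
Σ Nₕx̄ₕ = 3037·129 + 1929·127 + 7061·132 + 8633·138 = 391773 + 244983 + 932052 + 1191354 = 2760162.
Divide by N: 2760162 / 20660 = 133.5993... → 133.60.

133.60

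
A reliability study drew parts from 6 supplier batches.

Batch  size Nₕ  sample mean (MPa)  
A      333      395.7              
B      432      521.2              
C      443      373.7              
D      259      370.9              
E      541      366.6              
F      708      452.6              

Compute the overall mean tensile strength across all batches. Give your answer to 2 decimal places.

N = 2716; weights Wₕ = Nₕ/N = (0.1226, 0.1591, 0.1631, 0.0954, 0.1992, 0.2607).
x̄_st = Σ Wₕ·x̄ₕ = 0.1226·395.7 + 0.1591·521.2 + 0.1631·373.7 + 0.0954·370.9 + 0.1992·366.6 + 0.2607·452.6 ≈ 418.7445...
→ 418.74.

418.74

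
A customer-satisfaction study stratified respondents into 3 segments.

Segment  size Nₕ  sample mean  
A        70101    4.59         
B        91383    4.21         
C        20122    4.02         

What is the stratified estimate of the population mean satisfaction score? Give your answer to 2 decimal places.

4.34

N = 70101 + 91383 + 20122 = 181606.
The stratified mean weights each stratum mean by its population share Nₕ/N.
Σ Nₕx̄ₕ = 70101·4.59 + 91383·4.21 + 20122·4.02 = 321763.59 + 384722.43 + 80890.44 = 787376.46.
Divide by N: 787376.46 / 181606 = 4.3356... → 4.34.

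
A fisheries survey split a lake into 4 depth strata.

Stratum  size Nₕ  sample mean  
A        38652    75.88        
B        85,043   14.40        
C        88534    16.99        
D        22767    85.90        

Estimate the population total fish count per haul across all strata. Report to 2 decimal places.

Estimate total by summing Nₕ·x̄ₕ over strata.
38652·75.88 + 85043·14.40 + 88534·16.99 + 22767·85.90 = 2932913.76 + 1224619.2 + 1504192.66 + 1955685.3 = 7617410.92.

7617410.92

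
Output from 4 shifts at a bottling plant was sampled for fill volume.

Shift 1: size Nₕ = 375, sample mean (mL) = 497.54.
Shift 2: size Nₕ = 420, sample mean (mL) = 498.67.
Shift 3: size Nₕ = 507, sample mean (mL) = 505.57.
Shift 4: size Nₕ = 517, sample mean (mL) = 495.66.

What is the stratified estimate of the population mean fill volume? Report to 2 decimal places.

499.50

N = 375 + 420 + 507 + 517 = 1819.
Overall mean = Σ (Nₕ/N)·x̄ₕ — weight by population share, not a simple average.
Σ Nₕx̄ₕ = 375·497.54 + 420·498.67 + 507·505.57 + 517·495.66 = 186577.5 + 209441.4 + 256323.99 + 256256.22 = 908599.11.
Divide by N: 908599.11 / 1819 = 499.5047... → 499.50.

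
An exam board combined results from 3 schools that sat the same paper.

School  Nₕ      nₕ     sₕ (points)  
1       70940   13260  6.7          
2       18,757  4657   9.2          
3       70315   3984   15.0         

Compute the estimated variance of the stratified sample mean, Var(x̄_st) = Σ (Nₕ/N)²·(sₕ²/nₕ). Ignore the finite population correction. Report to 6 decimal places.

N = 160012. Term for each stratum: Wₕ²sₕ²/nₕ.
Var(x̄_st) = 0.000665401 + 0.000249742 + 0.010905712 = 0.011820855 → 0.011821.

0.011821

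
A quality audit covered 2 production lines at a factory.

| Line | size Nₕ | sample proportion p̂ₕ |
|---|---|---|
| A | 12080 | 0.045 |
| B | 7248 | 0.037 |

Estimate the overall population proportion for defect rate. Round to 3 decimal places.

0.042

Wₕ = Nₕ/N with N = 19328: 0.6250, 0.3750.
p̂_st = 0.6250·0.045 + 0.3750·0.037 ≈ 0.042 → 0.042.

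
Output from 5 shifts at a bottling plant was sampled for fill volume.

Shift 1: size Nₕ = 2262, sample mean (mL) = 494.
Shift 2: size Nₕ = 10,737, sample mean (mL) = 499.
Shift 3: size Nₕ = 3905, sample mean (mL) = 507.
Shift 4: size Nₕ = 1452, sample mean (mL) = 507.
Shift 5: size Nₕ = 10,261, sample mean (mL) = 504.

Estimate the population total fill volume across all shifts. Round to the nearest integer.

1: 2262·494 = 1117428
2: 10737·499 = 5357763
3: 3905·507 = 1979835
4: 1452·507 = 736164
5: 10261·504 = 5171544
τ̂ = Σ Nₕx̄ₕ = 14362734.

14362734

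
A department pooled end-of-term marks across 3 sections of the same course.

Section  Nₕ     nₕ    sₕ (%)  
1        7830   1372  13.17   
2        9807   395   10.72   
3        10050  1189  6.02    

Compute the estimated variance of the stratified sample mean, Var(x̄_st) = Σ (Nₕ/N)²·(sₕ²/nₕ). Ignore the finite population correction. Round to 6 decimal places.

0.050629

N = 27687; Wₕ = Nₕ/N.
section 1: (7830/27687)²·13.17²/1372 = 0.010110885
section 2: (9807/27687)²·10.72²/395 = 0.036501694
section 3: (10050/27687)²·6.02²/1189 = 0.004015979
Sum = 0.050628558 → 0.050629.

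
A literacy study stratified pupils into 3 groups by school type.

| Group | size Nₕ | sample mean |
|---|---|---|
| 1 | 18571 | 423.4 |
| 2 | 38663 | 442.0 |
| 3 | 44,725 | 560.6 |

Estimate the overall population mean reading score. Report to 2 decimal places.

490.64

x̄_st = (Σ Nₕx̄ₕ) / (Σ Nₕ) = (18571·423.4 + 38663·442.0 + 44725·560.6) / 101959
= 50024842.4 / 101959 = 490.6368... → 490.64.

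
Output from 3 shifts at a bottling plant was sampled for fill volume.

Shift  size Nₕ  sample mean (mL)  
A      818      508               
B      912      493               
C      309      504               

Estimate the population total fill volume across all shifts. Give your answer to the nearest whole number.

Estimate total by summing Nₕ·x̄ₕ over strata.
818·508 + 912·493 + 309·504 = 415544 + 449616 + 155736 = 1020896.

1020896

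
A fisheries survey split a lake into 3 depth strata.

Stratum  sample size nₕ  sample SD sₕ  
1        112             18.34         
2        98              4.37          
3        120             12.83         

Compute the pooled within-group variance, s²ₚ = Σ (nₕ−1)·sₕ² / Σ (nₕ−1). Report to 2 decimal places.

179.74

1: (112−1)·18.34² = 111·336.3556 = 37335.4716
2: (98−1)·4.37² = 97·19.0969 = 1852.3993
3: (120−1)·12.83² = 119·164.6089 = 19588.4591
Numerator = 58776.33; denominator = Σ(nₕ−1) = 327.
s²ₚ = 58776.33/327 = 179.7441... → 179.74.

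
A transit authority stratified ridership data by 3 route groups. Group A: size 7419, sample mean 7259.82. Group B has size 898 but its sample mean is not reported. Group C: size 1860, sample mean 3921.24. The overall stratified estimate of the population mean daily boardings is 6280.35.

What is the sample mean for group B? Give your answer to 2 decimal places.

3074.62

Σ Nₕx̄ₕ = N·μ, so 898·x̄_B = 10177·6280.35 − (7419·7259.82 + 1860·3921.24).
= 63915121.95 − 61154110.98 = 2761010.97.
x̄_B = 2761010.97 / 898 = 3074.6225... → 3074.62.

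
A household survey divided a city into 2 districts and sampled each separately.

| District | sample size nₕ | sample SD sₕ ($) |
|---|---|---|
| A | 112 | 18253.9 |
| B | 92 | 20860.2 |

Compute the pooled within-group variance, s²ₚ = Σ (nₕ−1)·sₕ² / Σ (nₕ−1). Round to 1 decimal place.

A: (112−1)·18253.9² = 111·333204865.21 = 36985740038.31
B: (92−1)·20860.2² = 91·435147944.04 = 39598462907.64
Numerator = 76584202945.95; denominator = Σ(nₕ−1) = 202.
s²ₚ = 76584202945.95/202 = 379129717.554... → 379129717.6.

379129717.6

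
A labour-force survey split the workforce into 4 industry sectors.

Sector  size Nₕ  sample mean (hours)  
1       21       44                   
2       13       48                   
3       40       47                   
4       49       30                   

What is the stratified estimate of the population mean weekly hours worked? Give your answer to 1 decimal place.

39.8

x̄_st = (Σ Nₕx̄ₕ) / (Σ Nₕ) = (21·44 + 13·48 + 40·47 + 49·30) / 123
= 4898 / 123 = 39.821... → 39.8.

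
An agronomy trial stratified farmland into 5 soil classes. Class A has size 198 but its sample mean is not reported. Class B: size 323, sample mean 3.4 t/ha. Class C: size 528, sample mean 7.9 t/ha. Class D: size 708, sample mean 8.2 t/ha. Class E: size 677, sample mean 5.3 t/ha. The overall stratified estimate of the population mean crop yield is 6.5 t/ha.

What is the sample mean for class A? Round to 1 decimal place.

5.8

N = 198 + 323 + 528 + 708 + 677 = 2434.
Overall total = μ·N = 6.5·2434 = 15821.
Subtract the known strata: 323·3.4 + 528·7.9 + 708·8.2 + 677·5.3 = 14663.1.
Remaining total for class A: 15821 − 14663.1 = 1157.9.
Divide by its size: 1157.9 / 198 = 5.848... → 5.8.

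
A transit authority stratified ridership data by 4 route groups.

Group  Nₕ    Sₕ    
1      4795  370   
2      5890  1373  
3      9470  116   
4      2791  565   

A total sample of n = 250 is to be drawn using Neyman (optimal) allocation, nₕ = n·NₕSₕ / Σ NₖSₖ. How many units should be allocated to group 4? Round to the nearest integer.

1: NₕSₕ = 4795·370 = 1774150
2: NₕSₕ = 5890·1373 = 8086970
3: NₕSₕ = 9470·116 = 1098520
4: NₕSₕ = 2791·565 = 1576915
Σ NₕSₕ = 12536555.
n_4 = 250·1576915/12536555 = 31.446... → 31.

31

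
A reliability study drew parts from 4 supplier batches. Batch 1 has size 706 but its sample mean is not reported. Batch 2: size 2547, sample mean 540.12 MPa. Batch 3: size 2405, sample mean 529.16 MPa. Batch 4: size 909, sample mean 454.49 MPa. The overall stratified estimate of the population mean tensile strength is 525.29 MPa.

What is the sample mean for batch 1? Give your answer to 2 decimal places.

Σ Nₕx̄ₕ = N·μ, so 706·x̄_1 = 6567·525.29 − (2547·540.12 + 2405·529.16 + 909·454.49).
= 3449579.43 − 3061446.85 = 388132.58.
x̄_1 = 388132.58 / 706 = 549.7629... → 549.76.

549.76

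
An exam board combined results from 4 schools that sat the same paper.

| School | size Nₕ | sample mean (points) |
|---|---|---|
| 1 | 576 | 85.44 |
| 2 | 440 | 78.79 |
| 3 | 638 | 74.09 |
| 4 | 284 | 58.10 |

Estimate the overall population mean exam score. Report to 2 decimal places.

N = 1938; weights Wₕ = Nₕ/N = (0.2972, 0.2270, 0.3292, 0.1465).
x̄_st = Σ Wₕ·x̄ₕ = 0.2972·85.44 + 0.2270·78.79 + 0.3292·74.09 + 0.1465·58.10 ≈ 76.1872...
→ 76.19.

76.19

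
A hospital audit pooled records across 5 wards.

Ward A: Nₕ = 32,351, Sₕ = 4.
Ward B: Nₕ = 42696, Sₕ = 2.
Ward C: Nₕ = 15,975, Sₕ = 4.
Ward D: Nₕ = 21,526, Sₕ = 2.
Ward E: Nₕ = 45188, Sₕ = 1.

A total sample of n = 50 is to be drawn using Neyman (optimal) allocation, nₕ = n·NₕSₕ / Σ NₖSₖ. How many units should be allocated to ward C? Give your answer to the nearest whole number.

9

Σ NₕSₕ = 32351·4 + 42696·2 + 15975·4 + 21526·2 + 45188·1 = 366936.
Share for C: 63900/366936 = 0.17414.
n_C = 50 × 0.17414 = 8.707... → 9.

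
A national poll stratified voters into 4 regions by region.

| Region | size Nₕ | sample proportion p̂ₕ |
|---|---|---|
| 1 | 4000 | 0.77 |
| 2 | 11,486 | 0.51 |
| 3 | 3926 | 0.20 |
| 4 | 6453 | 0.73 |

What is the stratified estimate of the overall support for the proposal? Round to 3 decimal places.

0.558

Wₕ = Nₕ/N with N = 25865: 0.1546, 0.4441, 0.1518, 0.2495.
p̂_st = 0.1546·0.77 + 0.4441·0.51 + 0.1518·0.20 + 0.2495·0.73 ≈ 0.55804... → 0.558.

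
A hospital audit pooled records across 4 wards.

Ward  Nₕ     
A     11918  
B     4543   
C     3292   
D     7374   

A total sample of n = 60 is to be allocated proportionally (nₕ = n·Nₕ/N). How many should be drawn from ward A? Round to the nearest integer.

26

N = 11918 + 4543 + 3292 + 7374 = 27127.
n_A = 60·11918/27127 = 26.360... → 26.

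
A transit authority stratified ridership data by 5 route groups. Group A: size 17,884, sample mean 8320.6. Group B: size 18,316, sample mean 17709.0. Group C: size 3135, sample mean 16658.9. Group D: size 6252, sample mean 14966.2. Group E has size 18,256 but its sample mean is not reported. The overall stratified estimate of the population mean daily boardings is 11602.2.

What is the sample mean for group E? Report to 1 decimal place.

6669.7

Σ Nₕx̄ₕ = N·μ, so 18256·x̄_E = 63843·11602.2 − (17884·8320.6 + 18316·17709.0 + 3135·16658.9 + 6252·14966.2).
= 740719254.6 − 618957988.3 = 121761266.3.
x̄_E = 121761266.3 / 18256 = 6669.657... → 6669.7.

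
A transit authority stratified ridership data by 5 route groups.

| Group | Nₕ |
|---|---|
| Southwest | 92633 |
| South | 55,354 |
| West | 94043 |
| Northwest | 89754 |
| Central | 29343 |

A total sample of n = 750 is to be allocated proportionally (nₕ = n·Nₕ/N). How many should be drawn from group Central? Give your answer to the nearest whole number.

Share of group Central = 29343/361127 = 0.08125.
Allocate 750 × 0.08125 = 60.940... → 61.

61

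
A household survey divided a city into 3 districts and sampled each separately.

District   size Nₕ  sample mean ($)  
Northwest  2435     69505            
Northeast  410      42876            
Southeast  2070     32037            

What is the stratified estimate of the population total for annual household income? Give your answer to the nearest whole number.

253140425

Population total = Σ Nₕ·x̄ₕ (each stratum's size times its mean).
2435·69505 + 410·42876 + 2070·32037 = 169244675 + 17579160 + 66316590 = 253140425.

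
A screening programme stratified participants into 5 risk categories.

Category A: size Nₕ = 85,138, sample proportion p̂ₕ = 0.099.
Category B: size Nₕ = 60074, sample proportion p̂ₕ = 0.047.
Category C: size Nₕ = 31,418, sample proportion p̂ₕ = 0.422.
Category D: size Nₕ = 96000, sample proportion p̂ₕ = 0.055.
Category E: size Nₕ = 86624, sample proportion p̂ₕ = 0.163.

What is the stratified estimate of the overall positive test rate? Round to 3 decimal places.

0.122

Wₕ = Nₕ/N with N = 359254: 0.2370, 0.1672, 0.0875, 0.2672, 0.2411.
p̂_st = 0.2370·0.099 + 0.1672·0.047 + 0.0875·0.422 + 0.2672·0.055 + 0.2411·0.163 ≈ 0.12223... → 0.122.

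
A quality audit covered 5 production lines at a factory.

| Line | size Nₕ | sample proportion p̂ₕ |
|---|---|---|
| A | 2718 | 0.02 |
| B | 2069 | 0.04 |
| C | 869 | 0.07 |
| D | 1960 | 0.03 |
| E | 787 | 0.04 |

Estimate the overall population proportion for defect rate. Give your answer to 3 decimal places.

N = 2718 + 2069 + 869 + 1960 + 787 = 8403.
Overall proportion = Σ (Nₕ/N)·p̂ₕ.
Σ Nₕp̂ₕ = 54.36 + 82.76 + 60.83 + 58.8 + 31.48 = 288.23.
288.23 / 8403 = 0.03430... → 0.034.

0.034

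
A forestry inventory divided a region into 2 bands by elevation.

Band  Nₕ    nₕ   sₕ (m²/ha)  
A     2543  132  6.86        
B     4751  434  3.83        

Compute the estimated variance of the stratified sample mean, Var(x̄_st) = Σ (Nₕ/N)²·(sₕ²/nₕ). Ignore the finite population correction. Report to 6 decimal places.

N = 7294. Term for each stratum: Wₕ²sₕ²/nₕ.
Var(x̄_st) = 0.043334671 + 0.014339908 = 0.057674579 → 0.057675.

0.057675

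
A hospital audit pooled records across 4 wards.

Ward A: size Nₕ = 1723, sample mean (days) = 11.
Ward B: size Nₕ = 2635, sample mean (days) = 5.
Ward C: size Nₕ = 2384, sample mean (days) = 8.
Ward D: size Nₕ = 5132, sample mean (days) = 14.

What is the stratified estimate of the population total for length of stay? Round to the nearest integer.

123048

Estimate total by summing Nₕ·x̄ₕ over strata.
1723·11 + 2635·5 + 2384·8 + 5132·14 = 18953 + 13175 + 19072 + 71848 = 123048.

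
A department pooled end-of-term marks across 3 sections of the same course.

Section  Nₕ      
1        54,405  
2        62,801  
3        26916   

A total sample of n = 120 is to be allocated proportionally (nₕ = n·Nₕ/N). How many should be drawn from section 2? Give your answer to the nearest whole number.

52

Share of section 2 = 62801/144122 = 0.43575.
Allocate 120 × 0.43575 = 52.290... → 52.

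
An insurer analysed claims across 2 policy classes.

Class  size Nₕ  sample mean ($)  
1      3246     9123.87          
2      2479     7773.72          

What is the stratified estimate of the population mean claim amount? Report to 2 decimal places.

x̄_st = (Σ Nₕx̄ₕ) / (Σ Nₕ) = (3246·9123.87 + 2479·7773.72) / 5725
= 48887133.9 / 5725 = 8539.2374... → 8539.24.

8539.24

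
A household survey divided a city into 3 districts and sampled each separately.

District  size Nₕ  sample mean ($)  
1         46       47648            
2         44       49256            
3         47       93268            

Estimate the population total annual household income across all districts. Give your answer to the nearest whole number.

1: 46·47648 = 2191808
2: 44·49256 = 2167264
3: 47·93268 = 4383596
τ̂ = Σ Nₕx̄ₕ = 8742668.

8742668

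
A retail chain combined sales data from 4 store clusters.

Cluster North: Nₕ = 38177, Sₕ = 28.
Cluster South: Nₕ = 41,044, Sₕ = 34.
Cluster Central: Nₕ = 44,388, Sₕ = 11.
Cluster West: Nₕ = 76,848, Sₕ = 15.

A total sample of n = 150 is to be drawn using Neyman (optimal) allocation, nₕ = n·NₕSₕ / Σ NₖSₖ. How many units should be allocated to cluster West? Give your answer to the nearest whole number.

42

Σ NₕSₕ = 38177·28 + 41044·34 + 44388·11 + 76848·15 = 4105440.
Share for West: 1152720/4105440 = 0.28078.
n_West = 150 × 0.28078 = 42.117... → 42.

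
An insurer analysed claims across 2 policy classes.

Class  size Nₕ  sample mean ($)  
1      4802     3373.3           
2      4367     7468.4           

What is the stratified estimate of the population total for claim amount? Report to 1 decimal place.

48813089.4

1: 4802·3373.3 = 16198586.6
2: 4367·7468.4 = 32614502.8
τ̂ = Σ Nₕx̄ₕ = 48813089.4.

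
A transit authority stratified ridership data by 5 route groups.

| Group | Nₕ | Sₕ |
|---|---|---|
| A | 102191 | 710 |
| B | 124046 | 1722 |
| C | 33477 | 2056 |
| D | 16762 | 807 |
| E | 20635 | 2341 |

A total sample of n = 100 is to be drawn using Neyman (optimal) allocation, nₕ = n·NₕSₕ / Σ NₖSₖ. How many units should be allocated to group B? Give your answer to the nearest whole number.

A: NₕSₕ = 102191·710 = 72555610
B: NₕSₕ = 124046·1722 = 213607212
C: NₕSₕ = 33477·2056 = 68828712
D: NₕSₕ = 16762·807 = 13526934
E: NₕSₕ = 20635·2341 = 48306535
Σ NₕSₕ = 416825003.
n_B = 100·213607212/416825003 = 51.246... → 51.

51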